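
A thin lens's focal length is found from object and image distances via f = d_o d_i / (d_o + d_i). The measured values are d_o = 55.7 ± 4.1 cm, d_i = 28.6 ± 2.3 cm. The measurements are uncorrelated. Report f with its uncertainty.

∂f/∂d_o = (d_i/(d_o+d_i))² = 0.115;  ∂f/∂d_i = (d_o/(d_o+d_i))² = 0.437
δf = √((∂f/∂d_o · δd_o)² + (∂f/∂d_i · δd_i)²) = √(0.223 + 1.01) = 1.11 cm
f = 18.9 cm.

18.9 ± 1.11 cm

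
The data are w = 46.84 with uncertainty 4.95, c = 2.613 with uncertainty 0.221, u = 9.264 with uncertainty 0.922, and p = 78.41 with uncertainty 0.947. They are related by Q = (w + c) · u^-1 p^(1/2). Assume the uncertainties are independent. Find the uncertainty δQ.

6.68

Let h = w + c = 49.45. δh = √(δw² + δc²) = √(24.5 + 0.0488) = 4.95, so δh/h = 0.100.
Q is then a monomial in h, u, p:
δQ/Q = √((δh/h)² + (-1·δu/u)² + (½·δp/p)²) = √(0.0100 + 0.00991 + 3.65e-05) = 0.141
Q = 47.27, so δQ = 0.141 × 47.27 = 6.68.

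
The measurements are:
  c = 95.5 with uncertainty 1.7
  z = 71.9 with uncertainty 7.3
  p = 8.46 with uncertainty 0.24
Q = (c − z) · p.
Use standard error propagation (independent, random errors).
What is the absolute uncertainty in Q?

63.7

Let u = c − z = 23.6. δu = √(δc² + δz²) = √(2.89 + 53.3) = 7.50, so δu/u = 0.318.
Q is then a monomial in u, p:
δQ/Q = √((δu/u)² + (1·δp/p)²) = √(0.101 + 0.000805) = 0.319
Q = 200, so δQ = 0.319 × 200 = 63.7.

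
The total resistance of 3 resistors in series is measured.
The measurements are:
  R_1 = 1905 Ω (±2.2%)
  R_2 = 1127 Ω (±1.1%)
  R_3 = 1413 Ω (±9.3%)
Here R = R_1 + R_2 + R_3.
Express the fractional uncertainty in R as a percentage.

3.12%

Sums and differences: (δR)² = Σ (cᵢ δxᵢ)².
  (δR_1)² = 1760;  (δR_2)² = 154;  (δR_3)² = 17300
δR = √(19200) = 138 Ω
R = 4445 Ω, so δR/R = 138/4445 = 0.0312.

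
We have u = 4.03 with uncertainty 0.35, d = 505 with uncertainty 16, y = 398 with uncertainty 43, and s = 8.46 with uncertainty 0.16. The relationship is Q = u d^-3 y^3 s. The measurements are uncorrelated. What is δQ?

5.83

Products/powers → add relative errors in quadrature, weighted by exponent:
  (1·δu/u)² = (1×0.0868)² = 0.00754;  (-3·δd/d)² = (-3×0.0317)² = 0.00903;  (3·δy/y)² = (3×0.108)² = 0.105;  (1·δs/s)² = (1×0.0189)² = 0.000358
δQ/Q = √(0.122) = 0.349
Q = 16.7, so δQ = 0.349 × 16.7 = 5.83.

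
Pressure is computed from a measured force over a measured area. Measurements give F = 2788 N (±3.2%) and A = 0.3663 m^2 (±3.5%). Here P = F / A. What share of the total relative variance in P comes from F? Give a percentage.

45.5%

(δP/P)² = (1·δF/F)² + (-1·δA/A)²
  F term: (1×0.0320)² = 0.00102
  A term: (-1×0.0350)² = 0.00123
Total = 0.00225. Share from F = 0.00102/0.00225 = 0.455.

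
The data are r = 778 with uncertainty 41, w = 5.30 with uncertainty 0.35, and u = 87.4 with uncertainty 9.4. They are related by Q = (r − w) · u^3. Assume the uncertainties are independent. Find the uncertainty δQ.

Let h = r − w = 773. δh = √(δr² + δw²) = √(1680 + 0.122) = 41.0, so δh/h = 0.0531.
Q is then a monomial in h, u:
δQ/Q = √((δh/h)² + (3·δu/u)²) = √(0.00282 + 0.104) = 0.327
Q = 5.16e+08, so δQ = 0.327 × 5.16e+08 = 1.69e+08.

1.69e+08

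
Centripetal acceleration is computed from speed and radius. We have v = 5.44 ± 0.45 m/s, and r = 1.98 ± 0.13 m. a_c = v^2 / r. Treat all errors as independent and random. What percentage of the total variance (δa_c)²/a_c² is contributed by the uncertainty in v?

(δa_c/a_c)² = (2·δv/v)² + (-1·δr/r)²
  v term: (2×0.0827)² = 0.0274
  r term: (-1×0.0657)² = 0.00431
Total = 0.0317. Share from v = 0.0274/0.0317 = 0.864.

86.4%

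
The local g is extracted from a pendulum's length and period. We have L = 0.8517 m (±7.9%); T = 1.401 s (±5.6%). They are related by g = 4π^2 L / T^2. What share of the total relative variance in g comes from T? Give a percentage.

(δg/g)² = (1·δL/L)² + (-2·δT/T)²
  L term: (1×0.0790)² = 0.00624
  T term: (-2×0.0560)² = 0.0125
Total = 0.0188. Share from T = 0.0125/0.0188 = 0.668.

66.8%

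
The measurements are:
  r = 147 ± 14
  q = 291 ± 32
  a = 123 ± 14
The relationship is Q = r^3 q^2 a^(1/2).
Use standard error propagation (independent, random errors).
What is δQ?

Each factor contributes (exponent × relative error)² to (δQ/Q)²:
  (3·δr/r)² = (3×0.0952)² = 0.0816;  (2·δq/q)² = (2×0.110)² = 0.0484;  (½·δa/a)² = (0.5×0.114)² = 0.00324
δQ/Q = √(0.133) = 0.365
Q = 2.98e+12, so δQ = 0.365 × 2.98e+12 = 1.09e+12.

1.09e+12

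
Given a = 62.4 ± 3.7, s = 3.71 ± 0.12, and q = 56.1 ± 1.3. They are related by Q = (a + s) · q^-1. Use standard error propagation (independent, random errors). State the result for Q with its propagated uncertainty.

Let u = a + s = 66.1. δu = √(δa² + δs²) = √(13.7 + 0.0144) = 3.70, so δu/u = 0.0560.
Q is then a monomial in u, q:
δQ/Q = √((δu/u)² + (-1·δq/q)²) = √(0.00314 + 0.000537) = 0.0606
Q = 1.18, so δQ = 0.0606 × 1.18 = 0.0714.

1.18 ± 0.0714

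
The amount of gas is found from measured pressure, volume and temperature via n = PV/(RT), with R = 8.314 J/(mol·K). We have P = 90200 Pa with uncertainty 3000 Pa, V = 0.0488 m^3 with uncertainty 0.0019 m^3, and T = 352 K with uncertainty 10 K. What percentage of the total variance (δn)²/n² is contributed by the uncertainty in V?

44.2%

(δn/n)² = (1·δP/P)² + (1·δV/V)² + (-1·δT/T)²
  P term: (1×0.0333)² = 0.00111
  V term: (1×0.0389)² = 0.00152
  T term: (-1×0.0284)² = 0.000807
Total = 0.00343. Share from V = 0.00152/0.00343 = 0.442.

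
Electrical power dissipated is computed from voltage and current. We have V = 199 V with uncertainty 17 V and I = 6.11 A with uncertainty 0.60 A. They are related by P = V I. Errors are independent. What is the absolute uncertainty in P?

Each factor contributes (exponent × relative error)² to (δP/P)²:
  (1·δV/V)² = (1×0.0854)² = 0.00730;  (1·δI/I)² = (1×0.0982)² = 0.00964
δP/P = √(0.0169) = 0.130
P = 1220 W, so δP = 0.130 × 1220 = 158 W.

158 W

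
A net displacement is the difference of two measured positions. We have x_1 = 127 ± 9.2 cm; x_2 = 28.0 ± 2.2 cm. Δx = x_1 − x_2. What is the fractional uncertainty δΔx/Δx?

0.0955

For a sum/difference, combine absolute errors in quadrature:
  (δx_1)² = 84.6;  (δx_2)² = 4.84
δΔx = √(89.5) = 9.46 cm
Δx = 99.0 cm, so δΔx/Δx = 9.46/99.0 = 0.0955.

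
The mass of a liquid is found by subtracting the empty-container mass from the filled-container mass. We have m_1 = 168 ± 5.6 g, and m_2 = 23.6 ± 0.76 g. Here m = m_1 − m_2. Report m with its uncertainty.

Absolute uncertainties add in quadrature for a linear combination:
  (δm_1)² = 31.4;  (δm_2)² = 0.578
δm = √(31.9) = 5.65 g
m = 144 g.

144 ± 5.65 g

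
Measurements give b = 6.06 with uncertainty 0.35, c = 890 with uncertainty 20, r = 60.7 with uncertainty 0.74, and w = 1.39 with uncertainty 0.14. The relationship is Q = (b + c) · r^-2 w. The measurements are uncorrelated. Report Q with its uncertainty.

Let u = b + c = 896. δu = √(δb² + δc²) = √(0.122 + 400) = 20.0, so δu/u = 0.0223.
Q is then a monomial in u, r, w:
δQ/Q = √((δu/u)² + (-2·δr/r)² + (1·δw/w)²) = √(0.000498 + 0.000594 + 0.0101) = 0.106
Q = 0.338, so δQ = 0.106 × 0.338 = 0.0358.

0.338 ± 0.0358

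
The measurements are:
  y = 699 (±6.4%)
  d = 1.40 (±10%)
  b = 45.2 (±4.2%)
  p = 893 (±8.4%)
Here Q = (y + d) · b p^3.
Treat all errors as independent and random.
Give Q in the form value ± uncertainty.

Let u = y + d = 700. δu = √(δy² + δd²) = √(2000 + 0.0196) = 44.7, so δu/u = 0.0639.
Q is then a monomial in u, b, p:
δQ/Q = √((δu/u)² + (1·δb/b)² + (3·δp/p)²) = √(0.00408 + 0.00176 + 0.0635) = 0.263
Q = 2.25e+13, so δQ = 0.263 × 2.25e+13 = 5.94e+12.

(2.25 ± 0.594) × 10^13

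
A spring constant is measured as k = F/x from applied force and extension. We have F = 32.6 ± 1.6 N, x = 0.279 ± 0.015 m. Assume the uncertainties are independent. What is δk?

Each factor contributes (exponent × relative error)² to (δk/k)²:
  (1·δF/F)² = (1×0.0491)² = 0.00241;  (-1·δx/x)² = (-1×0.0538)² = 0.00289
δk/k = √(0.00530) = 0.0728
k = 117 N/m, so δk = 0.0728 × 117 = 8.51 N/m.

8.51 N/m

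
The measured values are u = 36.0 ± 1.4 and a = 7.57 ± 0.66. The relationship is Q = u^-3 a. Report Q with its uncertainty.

Q is a product of powers, so relative uncertainties combine in quadrature:
  (-3·δu/u)² = (-3×0.0389)² = 0.0136;  (1·δa/a)² = (1×0.0872)² = 0.00760
δQ/Q = √(0.0212) = 0.146
Q = 0.000162, so δQ = 0.146 × 0.000162 = 2.36e-05.

(1.62 ± 0.236) × 10^-4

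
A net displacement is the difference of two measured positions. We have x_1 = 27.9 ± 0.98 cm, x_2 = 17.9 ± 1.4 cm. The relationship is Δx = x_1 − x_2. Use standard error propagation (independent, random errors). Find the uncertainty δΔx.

Absolute uncertainties add in quadrature for a linear combination:
  (δx_1)² = 0.960;  (δx_2)² = 1.96
δΔx = √(2.92) = 1.71 cm

1.71 cm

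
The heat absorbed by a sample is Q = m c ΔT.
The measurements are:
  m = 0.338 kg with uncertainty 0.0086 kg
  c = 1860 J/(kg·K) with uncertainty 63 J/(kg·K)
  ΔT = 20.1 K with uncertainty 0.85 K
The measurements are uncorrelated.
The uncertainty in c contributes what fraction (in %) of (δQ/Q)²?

(δQ/Q)² = (1·δm/m)² + (1·δc/c)² + (1·δΔT/ΔT)²
  m term: (1×0.0254)² = 0.000647
  c term: (1×0.0339)² = 0.00115
  ΔT term: (1×0.0423)² = 0.00179
Total = 0.00358. Share from c = 0.00115/0.00358 = 0.320.

32.0%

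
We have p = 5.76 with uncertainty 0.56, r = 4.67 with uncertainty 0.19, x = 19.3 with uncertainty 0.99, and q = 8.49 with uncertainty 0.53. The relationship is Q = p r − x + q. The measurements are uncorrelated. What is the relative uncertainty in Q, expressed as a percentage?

Let w = p·r = 26.9. δw/w = √((1·δp/p)² + (1·δr/r)²) = √(0.00945 + 0.00166) = 0.105, so δw = 2.83.
Q = w − x + q: δQ = √(δw² + δx² + δq²) = √(8.04 + 0.980 + 0.281) = 3.05
Q = 16.1, so δQ/Q = 3.05/16.1 = 0.190.

19.0%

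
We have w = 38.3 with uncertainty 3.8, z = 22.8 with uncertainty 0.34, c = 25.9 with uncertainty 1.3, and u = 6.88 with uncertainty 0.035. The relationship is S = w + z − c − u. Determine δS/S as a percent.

14.2%

Absolute uncertainties add in quadrature for a linear combination:
  (δw)² = 14.4;  (δz)² = 0.116;  (δc)² = 1.69;  (δu)² = 0.00123
δS = √(16.2) = 4.03
S = 28.3, so δS/S = 4.03/28.3 = 0.142.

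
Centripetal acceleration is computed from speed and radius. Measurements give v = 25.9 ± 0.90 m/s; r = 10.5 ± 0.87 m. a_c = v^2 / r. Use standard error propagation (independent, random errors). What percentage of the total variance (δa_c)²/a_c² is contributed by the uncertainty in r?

58.7%

(δa_c/a_c)² = (2·δv/v)² + (-1·δr/r)²
  v term: (2×0.0347)² = 0.00483
  r term: (-1×0.0829)² = 0.00687
Total = 0.0117. Share from r = 0.00687/0.0117 = 0.587.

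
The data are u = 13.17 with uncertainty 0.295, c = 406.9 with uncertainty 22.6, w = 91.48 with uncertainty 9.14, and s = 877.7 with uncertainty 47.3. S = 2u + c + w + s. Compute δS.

53.2

For a sum/difference, combine absolute errors in quadrature:
  (2·δu)² = 0.348;  (δc)² = 511;  (δw)² = 83.5;  (δs)² = 2240
δS = √(2830) = 53.2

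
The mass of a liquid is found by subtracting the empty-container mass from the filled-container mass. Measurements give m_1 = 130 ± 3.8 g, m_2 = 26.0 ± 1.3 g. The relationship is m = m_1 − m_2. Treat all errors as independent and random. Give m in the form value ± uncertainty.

m is a linear combination, so absolute uncertainties add in quadrature:
  (δm_1)² = 14.4;  (δm_2)² = 1.69
δm = √(16.1) = 4.02 g
m = 104 g.

104 ± 4.02 g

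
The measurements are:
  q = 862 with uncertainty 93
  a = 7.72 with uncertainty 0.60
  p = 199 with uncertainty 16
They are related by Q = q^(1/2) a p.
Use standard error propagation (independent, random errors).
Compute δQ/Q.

Since Q is a product/quotient, work with relative uncertainties:
  (½·δq/q)² = (0.5×0.108)² = 0.00291;  (1·δa/a)² = (1×0.0777)² = 0.00604;  (1·δp/p)² = (1×0.0804)² = 0.00646
δQ/Q = √(0.0154) = 0.124

0.124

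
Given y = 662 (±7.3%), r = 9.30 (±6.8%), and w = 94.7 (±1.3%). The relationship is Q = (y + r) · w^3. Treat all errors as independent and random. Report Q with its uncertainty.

Let u = y + r = 671. δu = √(δy² + δr²) = √(2340 + 0.400) = 48.3, so δu/u = 0.0720.
Q is then a monomial in u, w:
δQ/Q = √((δu/u)² + (3·δw/w)²) = √(0.00518 + 0.00152) = 0.0819
Q = 5.7e+08, so δQ = 0.0819 × 5.7e+08 = 4.67e+07.

(5.70 ± 0.467) × 10^8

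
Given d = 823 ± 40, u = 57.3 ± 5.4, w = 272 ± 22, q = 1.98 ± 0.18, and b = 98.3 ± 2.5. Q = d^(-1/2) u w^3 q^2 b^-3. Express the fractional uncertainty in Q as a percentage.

32.7%

Since Q is a product/quotient, work with relative uncertainties:
  (−½·δd/d)² = (-0.5×0.0486)² = 0.000591;  (1·δu/u)² = (1×0.0942)² = 0.00888;  (3·δw/w)² = (3×0.0809)² = 0.0589;  (2·δq/q)² = (2×0.0909)² = 0.0331;  (-3·δb/b)² = (-3×0.0254)² = 0.00582
δQ/Q = √(0.107) = 0.327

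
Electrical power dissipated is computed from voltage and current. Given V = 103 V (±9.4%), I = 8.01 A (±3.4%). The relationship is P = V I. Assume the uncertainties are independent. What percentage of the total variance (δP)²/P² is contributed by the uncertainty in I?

11.6%

(δP/P)² = (1·δV/V)² + (1·δI/I)²
  V term: (1×0.0940)² = 0.00884
  I term: (1×0.0340)² = 0.00116
Total = 0.00999. Share from I = 0.00116/0.00999 = 0.116.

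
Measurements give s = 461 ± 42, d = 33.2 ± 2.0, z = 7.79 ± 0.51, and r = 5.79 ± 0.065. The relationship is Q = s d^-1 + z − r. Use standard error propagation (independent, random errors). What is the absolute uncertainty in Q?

1.60

Let p = s·d^-1 = 13.9. δp/p = √((1·δs/s)² + (-1·δd/d)²) = √(0.00830 + 0.00363) = 0.109, so δp = 1.52.
Q = p + z − r: δQ = √(δp² + δz² + δr²) = √(2.30 + 0.260 + 0.00423) = 1.60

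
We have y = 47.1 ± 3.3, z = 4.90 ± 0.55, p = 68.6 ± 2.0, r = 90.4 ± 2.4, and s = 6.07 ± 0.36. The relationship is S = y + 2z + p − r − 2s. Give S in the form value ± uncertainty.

Sums and differences: (δS)² = Σ (cᵢ δxᵢ)².
  (δy)² = 10.9;  (2·δz)² = 1.21;  (δp)² = 4.00;  (δr)² = 5.76;  (2·δs)² = 0.518
δS = √(22.4) = 4.73
S = 23.0.

23.0 ± 4.73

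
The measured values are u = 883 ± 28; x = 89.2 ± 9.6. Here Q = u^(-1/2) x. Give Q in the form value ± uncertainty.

3.00 ± 0.327

Since Q is a product/quotient, work with relative uncertainties:
  (−½·δu/u)² = (-0.5×0.0317)² = 0.000251;  (1·δx/x)² = (1×0.108)² = 0.0116
δQ/Q = √(0.0118) = 0.109
Q = 3.00, so δQ = 0.109 × 3.00 = 0.327.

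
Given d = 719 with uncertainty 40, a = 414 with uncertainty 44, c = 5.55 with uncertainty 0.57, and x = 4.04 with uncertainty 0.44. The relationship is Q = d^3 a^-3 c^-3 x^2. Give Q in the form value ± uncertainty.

0.500 ± 0.261

For a monomial Q ∝ d^3, a^-3, c^-3, x^2, fractional errors add in quadrature:
  (3·δd/d)² = (3×0.0556)² = 0.0279;  (-3·δa/a)² = (-3×0.106)² = 0.102;  (-3·δc/c)² = (-3×0.103)² = 0.0949;  (2·δx/x)² = (2×0.109)² = 0.0474
δQ/Q = √(0.272) = 0.521
Q = 0.500, so δQ = 0.521 × 0.500 = 0.261.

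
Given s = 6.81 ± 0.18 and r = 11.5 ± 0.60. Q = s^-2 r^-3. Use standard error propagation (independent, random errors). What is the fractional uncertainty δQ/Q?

0.165

Relative error in a monomial: (δQ/Q)² = Σ (nᵢ · δxᵢ/xᵢ)².
  (-2·δs/s)² = (-2×0.0264)² = 0.00279;  (-3·δr/r)² = (-3×0.0522)² = 0.0245
δQ/Q = √(0.0273) = 0.165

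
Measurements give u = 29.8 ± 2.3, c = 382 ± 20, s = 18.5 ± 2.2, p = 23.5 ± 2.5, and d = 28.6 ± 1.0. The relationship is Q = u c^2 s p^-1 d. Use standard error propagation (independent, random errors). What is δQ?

2.04e+07

Each factor contributes (exponent × relative error)² to (δQ/Q)²:
  (1·δu/u)² = (1×0.0772)² = 0.00596;  (2·δc/c)² = (2×0.0524)² = 0.0110;  (1·δs/s)² = (1×0.119)² = 0.0141;  (-1·δp/p)² = (-1×0.106)² = 0.0113;  (1·δd/d)² = (1×0.0350)² = 0.00122
δQ/Q = √(0.0436) = 0.209
Q = 9.79e+07, so δQ = 0.209 × 9.79e+07 = 2.04e+07.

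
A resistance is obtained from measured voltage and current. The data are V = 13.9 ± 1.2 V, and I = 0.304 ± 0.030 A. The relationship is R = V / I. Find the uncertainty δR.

Since R is a product/quotient, work with relative uncertainties:
  (1·δV/V)² = (1×0.0863)² = 0.00745;  (-1·δI/I)² = (-1×0.0987)² = 0.00974
δR/R = √(0.0172) = 0.131
R = 45.7 Ω, so δR = 0.131 × 45.7 = 6.00 Ω.

6.00 Ω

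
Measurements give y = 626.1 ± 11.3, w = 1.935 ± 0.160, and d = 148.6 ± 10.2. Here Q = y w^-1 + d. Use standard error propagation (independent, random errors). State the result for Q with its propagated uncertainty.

472.2 ± 29.2

Let p = y·w^-1 = 323.6. δp/p = √((1·δy/y)² + (-1·δw/w)²) = √(0.000326 + 0.00684) = 0.0846, so δp = 27.4.
Q = p + d: δQ = √(δp² + δd²) = √(750 + 104) = 29.2
Q = 472.2.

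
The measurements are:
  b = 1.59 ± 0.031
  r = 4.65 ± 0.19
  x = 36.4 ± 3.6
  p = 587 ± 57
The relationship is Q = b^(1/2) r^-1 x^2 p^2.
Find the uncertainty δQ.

Since Q is a product/quotient, work with relative uncertainties:
  (½·δb/b)² = (0.5×0.0195)² = 9.5e-05;  (-1·δr/r)² = (-1×0.0409)² = 0.00167;  (2·δx/x)² = (2×0.0989)² = 0.0391;  (2·δp/p)² = (2×0.0971)² = 0.0377
δQ/Q = √(0.0786) = 0.280
Q = 1.24e+08, so δQ = 0.280 × 1.24e+08 = 3.47e+07.

3.47e+07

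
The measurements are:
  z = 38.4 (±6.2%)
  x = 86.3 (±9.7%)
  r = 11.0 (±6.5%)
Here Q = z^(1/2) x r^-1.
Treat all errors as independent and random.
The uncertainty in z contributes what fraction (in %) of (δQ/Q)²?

6.58%

(δQ/Q)² = (½·δz/z)² + (1·δx/x)² + (-1·δr/r)²
  z term: (0.5×0.0620)² = 0.000961
  x term: (1×0.0970)² = 0.00941
  r term: (-1×0.0650)² = 0.00423
Total = 0.0146. Share from z = 0.000961/0.0146 = 0.0658.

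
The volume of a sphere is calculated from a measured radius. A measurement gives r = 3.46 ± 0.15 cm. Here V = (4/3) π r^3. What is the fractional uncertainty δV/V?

V ∝ r^3, so δV/V = |3| · δr/r = 3 × 0.0434 = 0.130.

0.130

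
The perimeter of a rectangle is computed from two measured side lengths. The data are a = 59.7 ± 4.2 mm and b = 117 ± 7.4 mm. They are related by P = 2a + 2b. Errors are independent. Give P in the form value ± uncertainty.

353 ± 17.0 mm

Absolute uncertainties add in quadrature for a linear combination:
  (2·δa)² = 70.6;  (2·δb)² = 219
δP = √(290) = 17.0 mm
P = 353 mm.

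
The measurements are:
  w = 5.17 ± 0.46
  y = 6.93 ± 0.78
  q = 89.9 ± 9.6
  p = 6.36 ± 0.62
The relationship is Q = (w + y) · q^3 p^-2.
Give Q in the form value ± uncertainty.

(2.17 ± 0.831) × 10^5

Let u = w + y = 12.1. δu = √(δw² + δy²) = √(0.212 + 0.608) = 0.906, so δu/u = 0.0748.
Q is then a monomial in u, q, p:
δQ/Q = √((δu/u)² + (3·δq/q)² + (-2·δp/p)²) = √(0.00560 + 0.103 + 0.0380) = 0.382
Q = 2.17e+05, so δQ = 0.382 × 2.17e+05 = 83100.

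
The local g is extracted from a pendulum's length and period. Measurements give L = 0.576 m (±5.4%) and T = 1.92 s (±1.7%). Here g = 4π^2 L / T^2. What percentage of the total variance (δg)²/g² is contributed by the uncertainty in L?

(δg/g)² = (1·δL/L)² + (-2·δT/T)²
  L term: (1×0.0540)² = 0.00292
  T term: (-2×0.0170)² = 0.00116
Total = 0.00407. Share from L = 0.00292/0.00407 = 0.716.

71.6%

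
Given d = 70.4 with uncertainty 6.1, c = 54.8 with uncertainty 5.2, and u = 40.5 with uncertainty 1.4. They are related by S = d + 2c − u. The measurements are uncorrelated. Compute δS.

Absolute uncertainties add in quadrature for a linear combination:
  (δd)² = 37.2;  (2·δc)² = 108;  (δu)² = 1.96
δS = √(147) = 12.1

12.1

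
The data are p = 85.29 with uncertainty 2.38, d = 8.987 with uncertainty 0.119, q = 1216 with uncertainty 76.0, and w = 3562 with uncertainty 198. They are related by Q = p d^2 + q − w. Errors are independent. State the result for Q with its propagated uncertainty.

Let h = p·d^2 = 6889. δh/h = √((1·δp/p)² + (2·δd/d)²) = √(0.000779 + 0.000701) = 0.0385, so δh = 265.
Q = h + q − w: δQ = √(δh² + δq² + δw²) = √(70200 + 5780 + 39200) = 339
Q = 4543.

4543 ± 339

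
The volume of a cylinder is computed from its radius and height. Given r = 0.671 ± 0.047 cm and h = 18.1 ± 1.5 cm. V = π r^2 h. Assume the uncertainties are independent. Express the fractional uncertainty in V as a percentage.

V is a product of powers, so relative uncertainties combine in quadrature:
  (2·δr/r)² = (2×0.0700)² = 0.0196;  (1·δh/h)² = (1×0.0829)² = 0.00687
δV/V = √(0.0265) = 0.163

16.3%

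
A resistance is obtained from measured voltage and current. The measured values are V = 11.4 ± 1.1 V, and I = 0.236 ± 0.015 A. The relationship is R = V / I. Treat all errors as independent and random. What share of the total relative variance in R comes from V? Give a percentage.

(δR/R)² = (1·δV/V)² + (-1·δI/I)²
  V term: (1×0.0965)² = 0.00931
  I term: (-1×0.0636)² = 0.00404
Total = 0.0134. Share from V = 0.00931/0.0134 = 0.697.

69.7%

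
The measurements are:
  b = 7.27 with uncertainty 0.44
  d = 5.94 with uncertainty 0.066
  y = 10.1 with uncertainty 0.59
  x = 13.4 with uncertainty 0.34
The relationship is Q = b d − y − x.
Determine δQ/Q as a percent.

13.9%

Let p = b·d = 43.2. δp/p = √((1·δb/b)² + (1·δd/d)²) = √(0.00366 + 0.000123) = 0.0615, so δp = 2.66.
Q = p − y − x: δQ = √(δp² + δy² + δx²) = √(7.06 + 0.348 + 0.116) = 2.74
Q = 19.7, so δQ/Q = 2.74/19.7 = 0.139.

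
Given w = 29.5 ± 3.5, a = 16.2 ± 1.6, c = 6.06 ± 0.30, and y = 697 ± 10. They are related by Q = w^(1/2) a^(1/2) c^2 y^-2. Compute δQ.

0.000213

Since Q is a product/quotient, work with relative uncertainties:
  (½·δw/w)² = (0.5×0.119)² = 0.00352;  (½·δa/a)² = (0.5×0.0988)² = 0.00244;  (2·δc/c)² = (2×0.0495)² = 0.00980;  (-2·δy/y)² = (-2×0.0143)² = 0.000823
δQ/Q = √(0.0166) = 0.129
Q = 0.00165, so δQ = 0.129 × 0.00165 = 0.000213.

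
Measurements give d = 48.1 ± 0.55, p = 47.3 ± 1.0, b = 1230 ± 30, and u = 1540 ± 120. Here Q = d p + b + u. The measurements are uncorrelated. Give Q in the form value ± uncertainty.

Let w = d·p = 2280. δw/w = √((1·δd/d)² + (1·δp/p)²) = √(0.000131 + 0.000447) = 0.0240, so δw = 54.7.
Q = w + b + u: δQ = √(δw² + δb² + δu²) = √(2990 + 900 + 14400) = 135
Q = 5050.

5050 ± 135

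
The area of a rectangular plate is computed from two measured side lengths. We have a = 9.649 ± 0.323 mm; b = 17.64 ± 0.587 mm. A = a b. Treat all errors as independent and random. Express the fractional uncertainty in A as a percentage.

4.72%

Relative error in a monomial: (δA/A)² = Σ (nᵢ · δxᵢ/xᵢ)².
  (1·δa/a)² = (1×0.0335)² = 0.00112;  (1·δb/b)² = (1×0.0333)² = 0.00111
δA/A = √(0.00223) = 0.0472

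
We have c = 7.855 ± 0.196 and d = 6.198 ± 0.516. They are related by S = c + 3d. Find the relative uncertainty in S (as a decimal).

Sums and differences: (δS)² = Σ (cᵢ δxᵢ)².
  (δc)² = 0.0384;  (3·δd)² = 2.40
δS = √(2.43) = 1.56
S = 26.45, so δS/S = 1.56/26.45 = 0.0590.

0.0590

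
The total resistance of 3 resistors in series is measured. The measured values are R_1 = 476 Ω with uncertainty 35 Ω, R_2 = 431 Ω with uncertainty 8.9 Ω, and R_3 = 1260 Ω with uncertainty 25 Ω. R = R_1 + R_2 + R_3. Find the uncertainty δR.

R is a linear combination, so absolute uncertainties add in quadrature:
  (δR_1)² = 1220;  (δR_2)² = 79.2;  (δR_3)² = 625
δR = √(1930) = 43.9 Ω

43.9 Ω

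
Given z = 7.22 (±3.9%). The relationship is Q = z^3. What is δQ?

Q ∝ z^3, so δQ/Q = |3| · δz/z = 3 × 0.0390 = 0.117.
Q = 376, so δQ = 0.117 × 376 = 44.0.

44.0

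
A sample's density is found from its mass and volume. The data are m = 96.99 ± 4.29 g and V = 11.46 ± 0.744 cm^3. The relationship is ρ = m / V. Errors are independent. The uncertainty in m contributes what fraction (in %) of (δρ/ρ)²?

31.7%

(δρ/ρ)² = (1·δm/m)² + (-1·δV/V)²
  m term: (1×0.0442)² = 0.00196
  V term: (-1×0.0649)² = 0.00421
Total = 0.00617. Share from m = 0.00196/0.00617 = 0.317.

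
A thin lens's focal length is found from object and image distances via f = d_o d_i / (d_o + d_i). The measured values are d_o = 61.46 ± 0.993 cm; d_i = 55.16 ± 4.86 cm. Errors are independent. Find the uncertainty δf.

1.37 cm

∂f/∂d_o = (d_i/(d_o+d_i))² = 0.224;  ∂f/∂d_i = (d_o/(d_o+d_i))² = 0.278
δf = √((∂f/∂d_o · δd_o)² + (∂f/∂d_i · δd_i)²) = √(0.0494 + 1.82) = 1.37 cm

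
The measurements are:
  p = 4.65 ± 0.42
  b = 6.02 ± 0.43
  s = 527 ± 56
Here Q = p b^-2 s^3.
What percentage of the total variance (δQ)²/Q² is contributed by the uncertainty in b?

15.7%

(δQ/Q)² = (1·δp/p)² + (-2·δb/b)² + (3·δs/s)²
  p term: (1×0.0903)² = 0.00816
  b term: (-2×0.0714)² = 0.0204
  s term: (3×0.106)² = 0.102
Total = 0.130. Share from b = 0.0204/0.130 = 0.157.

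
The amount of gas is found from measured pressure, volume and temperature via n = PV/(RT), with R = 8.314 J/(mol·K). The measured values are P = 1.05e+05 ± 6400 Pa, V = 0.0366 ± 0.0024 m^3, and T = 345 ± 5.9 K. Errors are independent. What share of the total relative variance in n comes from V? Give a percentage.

(δn/n)² = (1·δP/P)² + (1·δV/V)² + (-1·δT/T)²
  P term: (1×0.0610)² = 0.00372
  V term: (1×0.0656)² = 0.00430
  T term: (-1×0.0171)² = 0.000292
Total = 0.00831. Share from V = 0.00430/0.00831 = 0.518.

51.8%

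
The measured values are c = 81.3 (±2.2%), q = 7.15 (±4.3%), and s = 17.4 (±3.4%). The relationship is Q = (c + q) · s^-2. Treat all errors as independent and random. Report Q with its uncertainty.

Let u = c + q = 88.5. δu = √(δc² + δq²) = √(3.20 + 0.0945) = 1.81, so δu/u = 0.0205.
Q is then a monomial in u, s:
δQ/Q = √((δu/u)² + (-2·δs/s)²) = √(0.000421 + 0.00462) = 0.0710
Q = 0.292, so δQ = 0.0710 × 0.292 = 0.0208.

0.292 ± 0.0208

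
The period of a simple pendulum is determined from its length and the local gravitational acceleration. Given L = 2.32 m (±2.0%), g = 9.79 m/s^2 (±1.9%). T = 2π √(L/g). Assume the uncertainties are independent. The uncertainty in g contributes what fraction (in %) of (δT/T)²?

47.4%

(δT/T)² = (½·δL/L)² + (−½·δg/g)²
  L term: (0.5×0.0200)² = 0.000100
  g term: (-0.5×0.0190)² = 9.02e-05
Total = 0.000190. Share from g = 9.02e-05/0.000190 = 0.474.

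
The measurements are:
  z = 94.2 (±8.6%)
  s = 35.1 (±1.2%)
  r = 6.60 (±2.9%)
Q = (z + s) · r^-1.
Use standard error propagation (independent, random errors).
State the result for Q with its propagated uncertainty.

19.6 ± 1.35

Let u = z + s = 129. δu = √(δz² + δs²) = √(65.6 + 0.177) = 8.11, so δu/u = 0.0627.
Q is then a monomial in u, r:
δQ/Q = √((δu/u)² + (-1·δr/r)²) = √(0.00394 + 0.000841) = 0.0691
Q = 19.6, so δQ = 0.0691 × 19.6 = 1.35.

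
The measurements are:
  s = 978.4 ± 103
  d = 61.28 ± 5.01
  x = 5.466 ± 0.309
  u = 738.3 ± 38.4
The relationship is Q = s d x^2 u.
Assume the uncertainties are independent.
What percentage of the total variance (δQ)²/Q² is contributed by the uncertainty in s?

33.3%

(δQ/Q)² = (1·δs/s)² + (1·δd/d)² + (2·δx/x)² + (1·δu/u)²
  s term: (1×0.105)² = 0.0111
  d term: (1×0.0818)² = 0.00668
  x term: (2×0.0565)² = 0.0128
  u term: (1×0.0520)² = 0.00271
Total = 0.0333. Share from s = 0.0111/0.0333 = 0.333.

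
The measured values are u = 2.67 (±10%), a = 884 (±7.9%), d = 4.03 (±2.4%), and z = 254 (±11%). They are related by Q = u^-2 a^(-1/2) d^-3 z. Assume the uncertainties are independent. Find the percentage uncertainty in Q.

24.3%

Relative error in a monomial: (δQ/Q)² = Σ (nᵢ · δxᵢ/xᵢ)².
  (-2·δu/u)² = (-2×0.100)² = 0.0400;  (−½·δa/a)² = (-0.5×0.0790)² = 0.00156;  (-3·δd/d)² = (-3×0.0240)² = 0.00518;  (1·δz/z)² = (1×0.110)² = 0.0121
δQ/Q = √(0.0588) = 0.243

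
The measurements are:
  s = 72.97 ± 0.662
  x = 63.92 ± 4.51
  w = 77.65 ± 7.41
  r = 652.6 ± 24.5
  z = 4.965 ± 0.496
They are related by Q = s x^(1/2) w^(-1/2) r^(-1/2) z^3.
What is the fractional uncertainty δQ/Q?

For a monomial Q ∝ s, x^(1/2), w^(-1/2), r^(-1/2), z^3, fractional errors add in quadrature:
  (1·δs/s)² = (1×0.00907)² = 8.23e-05;  (½·δx/x)² = (0.5×0.0706)² = 0.00124;  (−½·δw/w)² = (-0.5×0.0954)² = 0.00228;  (−½·δr/r)² = (-0.5×0.0375)² = 0.000352;  (3·δz/z)² = (3×0.0999)² = 0.0898
δQ/Q = √(0.0938) = 0.306

0.306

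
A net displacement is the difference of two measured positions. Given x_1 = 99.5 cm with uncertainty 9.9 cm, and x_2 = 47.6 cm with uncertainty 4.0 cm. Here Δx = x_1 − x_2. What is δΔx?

Sums and differences: (δΔx)² = Σ (cᵢ δxᵢ)².
  (δx_1)² = 98.0;  (δx_2)² = 16.0
δΔx = √(114) = 10.7 cm

10.7 cm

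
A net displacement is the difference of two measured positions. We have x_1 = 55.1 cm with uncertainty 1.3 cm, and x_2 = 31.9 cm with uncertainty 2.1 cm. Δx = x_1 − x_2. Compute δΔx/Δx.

0.106

Each term contributes (cᵢ δxᵢ)² to (δΔx)²:
  (δx_1)² = 1.69;  (δx_2)² = 4.41
δΔx = √(6.10) = 2.47 cm
Δx = 23.2 cm, so δΔx/Δx = 2.47/23.2 = 0.106.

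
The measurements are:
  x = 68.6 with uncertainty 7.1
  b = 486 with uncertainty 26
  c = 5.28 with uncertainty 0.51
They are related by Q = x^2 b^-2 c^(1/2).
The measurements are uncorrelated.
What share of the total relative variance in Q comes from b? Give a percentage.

20.2%

(δQ/Q)² = (2·δx/x)² + (-2·δb/b)² + (½·δc/c)²
  x term: (2×0.103)² = 0.0428
  b term: (-2×0.0535)² = 0.0114
  c term: (0.5×0.0966)² = 0.00233
Total = 0.0566. Share from b = 0.0114/0.0566 = 0.202.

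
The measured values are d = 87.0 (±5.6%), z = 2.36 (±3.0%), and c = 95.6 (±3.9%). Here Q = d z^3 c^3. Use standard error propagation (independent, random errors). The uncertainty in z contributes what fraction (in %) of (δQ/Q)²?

32.5%

(δQ/Q)² = (1·δd/d)² + (3·δz/z)² + (3·δc/c)²
  d term: (1×0.0560)² = 0.00314
  z term: (3×0.0300)² = 0.00810
  c term: (3×0.0390)² = 0.0137
Total = 0.0249. Share from z = 0.00810/0.0249 = 0.325.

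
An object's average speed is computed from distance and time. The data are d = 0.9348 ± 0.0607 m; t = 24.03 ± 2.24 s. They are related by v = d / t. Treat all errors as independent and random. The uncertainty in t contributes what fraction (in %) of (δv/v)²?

67.3%

(δv/v)² = (1·δd/d)² + (-1·δt/t)²
  d term: (1×0.0649)² = 0.00422
  t term: (-1×0.0932)² = 0.00869
Total = 0.0129. Share from t = 0.00869/0.0129 = 0.673.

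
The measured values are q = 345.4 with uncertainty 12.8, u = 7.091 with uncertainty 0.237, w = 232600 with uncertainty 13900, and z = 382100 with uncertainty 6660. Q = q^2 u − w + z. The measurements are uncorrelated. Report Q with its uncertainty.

995500 ± 70500

Let p = q^2·u = 846000. δp/p = √((2·δq/q)² + (1·δu/u)²) = √(0.00549 + 0.00112) = 0.0813, so δp = 68800.
Q = p − w + z: δQ = √(δp² + δw² + δz²) = √(4.73e+09 + 1.93e+08 + 4.44e+07) = 70500
Q = 995500.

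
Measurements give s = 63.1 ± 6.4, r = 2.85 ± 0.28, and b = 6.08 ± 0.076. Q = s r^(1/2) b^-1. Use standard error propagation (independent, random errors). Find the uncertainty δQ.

Since Q is a product/quotient, work with relative uncertainties:
  (1·δs/s)² = (1×0.101)² = 0.0103;  (½·δr/r)² = (0.5×0.0982)² = 0.00241;  (-1·δb/b)² = (-1×0.0125)² = 0.000156
δQ/Q = √(0.0129) = 0.113
Q = 17.5, so δQ = 0.113 × 17.5 = 1.99.

1.99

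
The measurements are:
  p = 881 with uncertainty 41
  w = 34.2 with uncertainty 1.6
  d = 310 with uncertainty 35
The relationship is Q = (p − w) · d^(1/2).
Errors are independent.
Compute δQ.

1110

Let u = p − w = 847. δu = √(δp² + δw²) = √(1680 + 2.56) = 41.0, so δu/u = 0.0485.
Q is then a monomial in u, d:
δQ/Q = √((δu/u)² + (½·δd/d)²) = √(0.00235 + 0.00319) = 0.0744
Q = 14900, so δQ = 0.0744 × 14900 = 1110.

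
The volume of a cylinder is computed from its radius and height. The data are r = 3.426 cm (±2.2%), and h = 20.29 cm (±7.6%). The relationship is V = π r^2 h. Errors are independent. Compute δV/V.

0.0878

V is a product of powers, so relative uncertainties combine in quadrature:
  (2·δr/r)² = (2×0.0220)² = 0.00194;  (1·δh/h)² = (1×0.0760)² = 0.00578
δV/V = √(0.00771) = 0.0878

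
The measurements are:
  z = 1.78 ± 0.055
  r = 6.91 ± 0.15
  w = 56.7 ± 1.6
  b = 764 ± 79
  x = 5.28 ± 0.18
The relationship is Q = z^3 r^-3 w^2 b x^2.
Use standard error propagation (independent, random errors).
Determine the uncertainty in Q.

2.07e+05

Relative error in a monomial: (δQ/Q)² = Σ (nᵢ · δxᵢ/xᵢ)².
  (3·δz/z)² = (3×0.0309)² = 0.00859;  (-3·δr/r)² = (-3×0.0217)² = 0.00424;  (2·δw/w)² = (2×0.0282)² = 0.00319;  (1·δb/b)² = (1×0.103)² = 0.0107;  (2·δx/x)² = (2×0.0341)² = 0.00465
δQ/Q = √(0.0314) = 0.177
Q = 1.17e+06, so δQ = 0.177 × 1.17e+06 = 2.07e+05.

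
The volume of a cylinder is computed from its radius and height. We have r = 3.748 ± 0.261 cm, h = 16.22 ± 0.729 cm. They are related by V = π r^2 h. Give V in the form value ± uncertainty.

715.8 ± 105 cm^3

Each factor contributes (exponent × relative error)² to (δV/V)²:
  (2·δr/r)² = (2×0.0696)² = 0.0194;  (1·δh/h)² = (1×0.0449)² = 0.00202
δV/V = √(0.0214) = 0.146
V = 715.8 cm^3, so δV = 0.146 × 715.8 = 105 cm^3.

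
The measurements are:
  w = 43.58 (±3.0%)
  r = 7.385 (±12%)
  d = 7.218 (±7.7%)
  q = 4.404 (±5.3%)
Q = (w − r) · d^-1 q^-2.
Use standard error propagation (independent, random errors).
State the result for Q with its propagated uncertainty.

0.2585 ± 0.0357

Let u = w − r = 36.20. δu = √(δw² + δr²) = √(1.71 + 0.785) = 1.58, so δu/u = 0.0436.
Q is then a monomial in u, d, q:
δQ/Q = √((δu/u)² + (-1·δd/d)² + (-2·δq/q)²) = √(0.00190 + 0.00593 + 0.0112) = 0.138
Q = 0.2585, so δQ = 0.138 × 0.2585 = 0.0357.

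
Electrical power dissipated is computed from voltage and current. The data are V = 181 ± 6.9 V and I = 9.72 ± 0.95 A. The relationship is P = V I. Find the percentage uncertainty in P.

10.5%

For a monomial P ∝ V, I, fractional errors add in quadrature:
  (1·δV/V)² = (1×0.0381)² = 0.00145;  (1·δI/I)² = (1×0.0977)² = 0.00955
δP/P = √(0.0110) = 0.105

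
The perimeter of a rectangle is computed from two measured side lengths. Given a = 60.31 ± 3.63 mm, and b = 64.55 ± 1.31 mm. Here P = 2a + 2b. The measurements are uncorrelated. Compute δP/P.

For a sum/difference, combine absolute errors in quadrature:
  (2·δa)² = 52.7;  (2·δb)² = 6.86
δP = √(59.6) = 7.72 mm
P = 249.7 mm, so δP/P = 7.72/249.7 = 0.0309.

0.0309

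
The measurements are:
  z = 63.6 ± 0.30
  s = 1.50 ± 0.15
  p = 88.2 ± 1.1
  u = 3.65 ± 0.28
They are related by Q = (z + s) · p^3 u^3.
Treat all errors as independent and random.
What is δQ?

5.07e+08

Let w = z + s = 65.1. δw = √(δz² + δs²) = √(0.0900 + 0.0225) = 0.335, so δw/w = 0.00515.
Q is then a monomial in w, p, u:
δQ/Q = √((δw/w)² + (3·δp/p)² + (3·δu/u)²) = √(2.65e-05 + 0.00140 + 0.0530) = 0.233
Q = 2.17e+09, so δQ = 0.233 × 2.17e+09 = 5.07e+08.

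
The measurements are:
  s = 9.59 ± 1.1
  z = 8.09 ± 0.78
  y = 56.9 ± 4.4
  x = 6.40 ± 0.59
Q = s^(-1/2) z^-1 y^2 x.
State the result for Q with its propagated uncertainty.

For a monomial Q ∝ s^(-1/2), z^-1, y^2, x, fractional errors add in quadrature:
  (−½·δs/s)² = (-0.5×0.115)² = 0.00329;  (-1·δz/z)² = (-1×0.0964)² = 0.00930;  (2·δy/y)² = (2×0.0773)² = 0.0239;  (1·δx/x)² = (1×0.0922)² = 0.00850
δQ/Q = √(0.0450) = 0.212
Q = 827, so δQ = 0.212 × 827 = 175.

827 ± 175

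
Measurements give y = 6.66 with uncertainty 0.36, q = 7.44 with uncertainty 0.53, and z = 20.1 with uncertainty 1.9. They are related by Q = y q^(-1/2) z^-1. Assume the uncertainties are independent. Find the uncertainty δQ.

Since Q is a product/quotient, work with relative uncertainties:
  (1·δy/y)² = (1×0.0541)² = 0.00292;  (−½·δq/q)² = (-0.5×0.0712)² = 0.00127;  (-1·δz/z)² = (-1×0.0945)² = 0.00894
δQ/Q = √(0.0131) = 0.115
Q = 0.121, so δQ = 0.115 × 0.121 = 0.0139.

0.0139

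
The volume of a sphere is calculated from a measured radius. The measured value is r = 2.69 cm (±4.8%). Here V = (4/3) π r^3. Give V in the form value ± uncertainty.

Each factor contributes (exponent × relative error)² to (δV/V)²:
  (3·δr/r)² = (3×0.0480)² = 0.0207
δV/V = √(0.0207) = 0.144
V = 81.5 cm^3, so δV = 0.144 × 81.5 = 11.7 cm^3.

81.5 ± 11.7 cm^3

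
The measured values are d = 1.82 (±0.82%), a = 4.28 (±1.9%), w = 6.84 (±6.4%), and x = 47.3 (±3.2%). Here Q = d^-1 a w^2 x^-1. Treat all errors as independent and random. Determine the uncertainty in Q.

0.311

Each factor contributes (exponent × relative error)² to (δQ/Q)²:
  (-1·δd/d)² = (-1×0.00820)² = 6.72e-05;  (1·δa/a)² = (1×0.0190)² = 0.000361;  (2·δw/w)² = (2×0.0640)² = 0.0164;  (-1·δx/x)² = (-1×0.0320)² = 0.00102
δQ/Q = √(0.0178) = 0.134
Q = 2.33, so δQ = 0.134 × 2.33 = 0.311.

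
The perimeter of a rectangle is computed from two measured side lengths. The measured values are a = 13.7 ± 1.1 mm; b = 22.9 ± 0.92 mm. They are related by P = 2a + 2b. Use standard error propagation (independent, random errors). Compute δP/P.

0.0392

Each term contributes (cᵢ δxᵢ)² to (δP)²:
  (2·δa)² = 4.84;  (2·δb)² = 3.39
δP = √(8.23) = 2.87 mm
P = 73.2 mm, so δP/P = 2.87/73.2 = 0.0392.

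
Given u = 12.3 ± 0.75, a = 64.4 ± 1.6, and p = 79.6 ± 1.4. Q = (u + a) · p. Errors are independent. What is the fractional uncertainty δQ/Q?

0.0290

Let w = u + a = 76.7. δw = √(δu² + δa²) = √(0.562 + 2.56) = 1.77, so δw/w = 0.0230.
Q is then a monomial in w, p:
δQ/Q = √((δw/w)² + (1·δp/p)²) = √(0.000531 + 0.000309) = 0.0290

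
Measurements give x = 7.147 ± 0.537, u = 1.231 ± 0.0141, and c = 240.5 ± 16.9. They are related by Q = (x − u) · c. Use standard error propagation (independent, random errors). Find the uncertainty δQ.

Let w = x − u = 5.916. δw = √(δx² + δu²) = √(0.288 + 0.000199) = 0.537, so δw/w = 0.0908.
Q is then a monomial in w, c:
δQ/Q = √((δw/w)² + (1·δc/c)²) = √(0.00825 + 0.00494) = 0.115
Q = 1423, so δQ = 0.115 × 1423 = 163.

163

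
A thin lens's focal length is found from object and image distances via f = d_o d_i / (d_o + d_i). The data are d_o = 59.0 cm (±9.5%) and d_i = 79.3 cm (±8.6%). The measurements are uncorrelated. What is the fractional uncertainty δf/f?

∂f/∂d_o = (d_i/(d_o+d_i))² = 0.329;  ∂f/∂d_i = (d_o/(d_o+d_i))² = 0.182
δf = √((∂f/∂d_o · δd_o)² + (∂f/∂d_i · δd_i)²) = √(3.40 + 1.54) = 2.22 cm
f = 33.8 cm, so δf/f = 2.22/33.8 = 0.0657.

0.0657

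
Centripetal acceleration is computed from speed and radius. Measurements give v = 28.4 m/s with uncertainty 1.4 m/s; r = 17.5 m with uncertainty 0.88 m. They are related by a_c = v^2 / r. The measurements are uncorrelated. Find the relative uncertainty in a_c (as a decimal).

For a monomial a_c ∝ v^2, r^-1, fractional errors add in quadrature:
  (2·δv/v)² = (2×0.0493)² = 0.00972;  (-1·δr/r)² = (-1×0.0503)² = 0.00253
δa_c/a_c = √(0.0122) = 0.111

0.111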